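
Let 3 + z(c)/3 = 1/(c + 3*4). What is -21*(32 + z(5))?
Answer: -8274/17 ≈ -486.71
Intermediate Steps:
z(c) = -9 + 3/(12 + c) (z(c) = -9 + 3/(c + 3*4) = -9 + 3/(c + 12) = -9 + 3/(12 + c))
-21*(32 + z(5)) = -21*(32 + 3*(-35 - 3*5)/(12 + 5)) = -21*(32 + 3*(-35 - 15)/17) = -21*(32 + 3*(1/17)*(-50)) = -21*(32 - 150/17) = -21*394/17 = -8274/17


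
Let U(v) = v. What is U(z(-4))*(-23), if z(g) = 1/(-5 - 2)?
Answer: 23/7 ≈ 3.2857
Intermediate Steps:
z(g) = -1/7 (z(g) = 1/(-7) = -1/7)
U(z(-4))*(-23) = -1/7*(-23) = 23/7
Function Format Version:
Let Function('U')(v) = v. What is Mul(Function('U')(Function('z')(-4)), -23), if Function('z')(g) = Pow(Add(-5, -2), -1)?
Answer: Rational(23, 7) ≈ 3.2857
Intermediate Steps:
Function('z')(g) = Rational(-1, 7) (Function('z')(g) = Pow(-7, -1) = Rational(-1, 7))
Mul(Function('U')(Function('z')(-4)), -23) = Mul(Rational(-1, 7), -23) = Rational(23, 7)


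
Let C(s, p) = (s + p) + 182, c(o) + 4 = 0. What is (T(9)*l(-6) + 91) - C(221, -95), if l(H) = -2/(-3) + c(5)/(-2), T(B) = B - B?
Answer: -217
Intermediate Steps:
c(o) = -4 (c(o) = -4 + 0 = -4)
T(B) = 0
C(s, p) = 182 + p + s (C(s, p) = (p + s) + 182 = 182 + p + s)
l(H) = 8/3 (l(H) = -2/(-3) - 4/(-2) = -2*(-1/3) - 4*(-1/2) = 2/3 + 2 = 8/3)
(T(9)*l(-6) + 91) - C(221, -95) = (0*(8/3) + 91) - (182 - 95 + 221) = (0 + 91) - 1*308 = 91 - 308 = -217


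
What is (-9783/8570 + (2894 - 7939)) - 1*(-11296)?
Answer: 53561287/8570 ≈ 6249.9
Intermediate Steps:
(-9783/8570 + (2894 - 7939)) - 1*(-11296) = (-9783*1/8570 - 5045) + 11296 = (-9783/8570 - 5045) + 11296 = -43245433/8570 + 11296 = 53561287/8570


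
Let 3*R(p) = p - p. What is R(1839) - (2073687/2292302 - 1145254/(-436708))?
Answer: -441357967138/125133327727 ≈ -3.5271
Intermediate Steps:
R(p) = 0 (R(p) = (p - p)/3 = (⅓)*0 = 0)
R(1839) - (2073687/2292302 - 1145254/(-436708)) = 0 - (2073687/2292302 - 1145254/(-436708)) = 0 - (2073687*(1/2292302) - 1145254*(-1/436708)) = 0 - (2073687/2292302 + 572627/218354) = 0 - 1*441357967138/125133327727 = 0 - 441357967138/125133327727 = -441357967138/125133327727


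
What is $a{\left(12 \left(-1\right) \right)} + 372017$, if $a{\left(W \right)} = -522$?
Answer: $371495$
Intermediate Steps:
$a{\left(12 \left(-1\right) \right)} + 372017 = -522 + 372017 = 371495$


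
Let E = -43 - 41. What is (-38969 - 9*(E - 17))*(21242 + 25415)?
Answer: -1775765420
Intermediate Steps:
E = -84
(-38969 - 9*(E - 17))*(21242 + 25415) = (-38969 - 9*(-84 - 17))*(21242 + 25415) = (-38969 - 9*(-101))*46657 = (-38969 + 909)*46657 = -38060*46657 = -1775765420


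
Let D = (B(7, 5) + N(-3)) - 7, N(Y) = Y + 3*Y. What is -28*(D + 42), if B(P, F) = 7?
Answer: -840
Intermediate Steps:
N(Y) = 4*Y
D = -12 (D = (7 + 4*(-3)) - 7 = (7 - 12) - 7 = -5 - 7 = -12)
-28*(D + 42) = -28*(-12 + 42) = -28*30 = -840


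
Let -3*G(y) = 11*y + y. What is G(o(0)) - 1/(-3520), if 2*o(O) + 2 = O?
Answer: 14081/3520 ≈ 4.0003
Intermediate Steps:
o(O) = -1 + O/2
G(y) = -4*y (G(y) = -(11*y + y)/3 = -4*y)
G(o(0)) - 1/(-3520) = -4*(-1 + (½)*0) - 1/(-3520) = -4*(-1 + 0) - 1*(-1/3520) = -4*(-1) + 1/3520 = 4 + 1/3520 = 14081/3520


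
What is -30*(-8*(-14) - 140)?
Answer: 840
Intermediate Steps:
-30*(-8*(-14) - 140) = -30*(112 - 140) = -30*(-28) = 840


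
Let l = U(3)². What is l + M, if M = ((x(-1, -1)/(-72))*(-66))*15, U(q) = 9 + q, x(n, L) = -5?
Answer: 301/4 ≈ 75.250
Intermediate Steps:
l = 144 (l = (9 + 3)² = 12² = 144)
M = -275/4 (M = (-5/(-72)*(-66))*15 = (-5*(-1/72)*(-66))*15 = ((5/72)*(-66))*15 = -55/12*15 = -275/4 ≈ -68.750)
l + M = 144 - 275/4 = 301/4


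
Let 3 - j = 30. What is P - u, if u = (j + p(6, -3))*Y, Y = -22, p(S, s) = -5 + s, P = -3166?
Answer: -3936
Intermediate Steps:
j = -27 (j = 3 - 1*30 = 3 - 30 = -27)
u = 770 (u = (-27 + (-5 - 3))*(-22) = (-27 - 8)*(-22) = -35*(-22) = 770)
P - u = -3166 - 1*770 = -3166 - 770 = -3936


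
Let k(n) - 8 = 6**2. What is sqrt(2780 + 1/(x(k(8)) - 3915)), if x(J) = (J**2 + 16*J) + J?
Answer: sqrt(4212702349)/1231 ≈ 52.726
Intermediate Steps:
k(n) = 44 (k(n) = 8 + 6**2 = 8 + 36 = 44)
x(J) = J**2 + 17*J
sqrt(2780 + 1/(x(k(8)) - 3915)) = sqrt(2780 + 1/(44*(17 + 44) - 3915)) = sqrt(2780 + 1/(44*61 - 3915)) = sqrt(2780 + 1/(2684 - 3915)) = sqrt(2780 + 1/(-1231)) = sqrt(2780 - 1/1231) = sqrt(3422179/1231) = sqrt(4212702349)/1231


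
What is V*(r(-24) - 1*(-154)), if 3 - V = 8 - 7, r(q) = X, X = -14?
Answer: 280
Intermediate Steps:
r(q) = -14
V = 2 (V = 3 - (8 - 7) = 3 - 1*1 = 3 - 1 = 2)
V*(r(-24) - 1*(-154)) = 2*(-14 - 1*(-154)) = 2*(-14 + 154) = 2*140 = 280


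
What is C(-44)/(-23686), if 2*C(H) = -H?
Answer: -11/11843 ≈ -0.00092882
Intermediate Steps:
C(H) = -H/2 (C(H) = (-H)/2 = -H/2)
C(-44)/(-23686) = -½*(-44)/(-23686) = 22*(-1/23686) = -11/11843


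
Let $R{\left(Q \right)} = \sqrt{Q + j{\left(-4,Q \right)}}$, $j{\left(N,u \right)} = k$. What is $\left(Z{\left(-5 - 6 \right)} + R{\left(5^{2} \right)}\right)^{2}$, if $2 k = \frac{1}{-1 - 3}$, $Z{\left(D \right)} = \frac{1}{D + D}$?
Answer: $\frac{24081}{968} - \frac{\sqrt{398}}{44} \approx 24.424$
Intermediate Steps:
$Z{\left(D \right)} = \frac{1}{2 D}$
$k = - \frac{1}{8}$ ($k = \frac{1}{2 \left(-1 - 3\right)} = \frac{1}{2 \left(-4\right)} = \frac{1}{2} \left(- \frac{1}{4}\right) = - \frac{1}{8} \approx -0.125$)
$j{\left(N,u \right)} = - \frac{1}{8}$
$R{\left(Q \right)} = \sqrt{- \frac{1}{8} + Q}$ ($R{\left(Q \right)} = \sqrt{Q - \frac{1}{8}} = \sqrt{- \frac{1}{8} + Q}$)
$\left(Z{\left(-5 - 6 \right)} + R{\left(5^{2} \right)}\right)^{2} = \left(\frac{1}{2 \left(-5 - 6\right)} + \frac{\sqrt{-2 + 16 \cdot 5^{2}}}{4}\right)^{2} = \left(\frac{1}{2 \left(-5 - 6\right)} + \frac{\sqrt{-2 + 16 \cdot 25}}{4}\right)^{2} = \left(\frac{1}{2 \left(-11\right)} + \frac{\sqrt{-2 + 400}}{4}\right)^{2} = \left(\frac{1}{2} \left(- \frac{1}{11}\right) + \frac{\sqrt{398}}{4}\right)^{2} = \left(- \frac{1}{22} + \frac{\sqrt{398}}{4}\right)^{2}$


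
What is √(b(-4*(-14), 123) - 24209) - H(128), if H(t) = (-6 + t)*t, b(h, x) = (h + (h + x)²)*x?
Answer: -15616 + √3923722 ≈ -13635.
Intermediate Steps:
b(h, x) = x*(h + (h + x)²)
H(t) = t*(-6 + t)
√(b(-4*(-14), 123) - 24209) - H(128) = √(123*(-4*(-14) + (-4*(-14) + 123)²) - 24209) - 128*(-6 + 128) = √(123*(56 + (56 + 123)²) - 24209) - 128*122 = √(123*(56 + 179²) - 24209) - 1*15616 = √(123*(56 + 32041) - 24209) - 15616 = √(123*32097 - 24209) - 15616 = √(3947931 - 24209) - 15616 = √3923722 - 15616 = -15616 + √3923722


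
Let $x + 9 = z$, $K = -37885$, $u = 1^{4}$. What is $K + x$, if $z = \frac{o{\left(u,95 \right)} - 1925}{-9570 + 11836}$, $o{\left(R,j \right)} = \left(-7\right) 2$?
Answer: $- \frac{85869743}{2266} \approx -37895.0$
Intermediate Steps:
$u = 1$
$o{\left(R,j \right)} = -14$
$z = - \frac{1939}{2266}$ ($z = \frac{-14 - 1925}{-9570 + 11836} = - \frac{1939}{2266} \approx -0.85569$)
$x = - \frac{22333}{2266}$ ($x = -9 - \frac{1939}{2266} = - \frac{22333}{2266} \approx -9.8557$)
$K + x = -37885 - \frac{22333}{2266} = - \frac{85869743}{2266}$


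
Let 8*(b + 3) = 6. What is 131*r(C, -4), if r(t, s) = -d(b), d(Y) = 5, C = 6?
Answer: -655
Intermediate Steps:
b = -9/4 (b = -3 + (⅛)*6 = -3 + ¾ = -9/4 ≈ -2.2500)
r(t, s) = -5 (r(t, s) = -1*5 = -5)
131*r(C, -4) = 131*(-5) = -655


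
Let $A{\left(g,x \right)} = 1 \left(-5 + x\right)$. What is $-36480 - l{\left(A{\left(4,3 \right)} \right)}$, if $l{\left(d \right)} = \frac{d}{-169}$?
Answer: $- \frac{6165122}{169} \approx -36480.0$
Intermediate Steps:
$A{\left(g,x \right)} = -5 + x$
$l{\left(d \right)} = - \frac{d}{169}$ ($l{\left(d \right)} = d \left(- \frac{1}{169}\right) = - \frac{d}{169}$)
$-36480 - l{\left(A{\left(4,3 \right)} \right)} = -36480 - - \frac{-5 + 3}{169} = -36480 - \left(- \frac{1}{169}\right) \left(-2\right) = -36480 - \frac{2}{169} = - \frac{6165122}{169}$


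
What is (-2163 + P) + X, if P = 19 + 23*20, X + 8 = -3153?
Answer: -4845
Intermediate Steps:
X = -3161 (X = -8 - 3153 = -3161)
P = 479 (P = 19 + 460 = 479)
(-2163 + P) + X = (-2163 + 479) - 3161 = -1684 - 3161 = -4845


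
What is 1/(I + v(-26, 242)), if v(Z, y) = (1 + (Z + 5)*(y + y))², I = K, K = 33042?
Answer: 1/103319611 ≈ 9.6787e-9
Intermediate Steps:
I = 33042
v(Z, y) = (1 + 2*y*(5 + Z))² (v(Z, y) = (1 + (5 + Z)*(2*y))² = (1 + 2*y*(5 + Z))²)
1/(I + v(-26, 242)) = 1/(33042 + (1 + 10*242 + 2*(-26)*242)²) = 1/(33042 + (1 + 2420 - 12584)²) = 1/(33042 + (-10163)²) = 1/(33042 + 103286569) = 1/103319611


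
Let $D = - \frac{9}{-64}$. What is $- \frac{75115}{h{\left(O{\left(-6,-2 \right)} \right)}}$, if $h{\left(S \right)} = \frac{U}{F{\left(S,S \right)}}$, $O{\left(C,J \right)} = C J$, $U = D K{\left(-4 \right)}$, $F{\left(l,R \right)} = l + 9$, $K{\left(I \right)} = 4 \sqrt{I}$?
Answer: $\frac{4206440 i}{3} \approx 1.4021 \cdot 10^{6} i$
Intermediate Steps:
$F{\left(l,R \right)} = 9 + l$
$D = \frac{9}{64}$ ($D = \left(-9\right) \left(- \frac{1}{64}\right) = \frac{9}{64} \approx 0.14063$)
$U = \frac{9 i}{8}$ ($U = \frac{9 \cdot 4 \sqrt{-4}}{64} = \frac{9 \cdot 4 \cdot 2 i}{64} = \frac{9 \cdot 8 i}{64} = \frac{9 i}{8} \approx 1.125 i$)
$h{\left(S \right)} = \frac{9 i}{8 \left(9 + S\right)}$ ($h{\left(S \right)} = \frac{\frac{9}{8} i}{9 + S} = \frac{9 i}{8 \left(9 + S\right)}$)
$- \frac{75115}{h{\left(O{\left(-6,-2 \right)} \right)}} = - \frac{75115}{\frac{9}{8} i \frac{1}{9 - -12}} = - \frac{75115}{\frac{9}{8} i \frac{1}{9 + 12}} = - \frac{75115}{\frac{9}{8} i \frac{1}{21}} = - \frac{75115}{\frac{3}{56} i} = - 75115 \left(- \frac{56 i}{3}\right) = \frac{4206440 i}{3}$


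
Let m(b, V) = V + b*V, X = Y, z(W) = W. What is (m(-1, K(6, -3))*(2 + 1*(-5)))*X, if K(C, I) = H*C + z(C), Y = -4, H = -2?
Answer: 0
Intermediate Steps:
X = -4
K(C, I) = -C (K(C, I) = -2*C + C = -C)
m(b, V) = V + V*b
(m(-1, K(6, -3))*(2 + 1*(-5)))*X = (((-1*6)*(1 - 1))*(2 + 1*(-5)))*(-4) = ((-6*0)*(2 - 5))*(-4) = (0*(-3))*(-4) = 0*(-4) = 0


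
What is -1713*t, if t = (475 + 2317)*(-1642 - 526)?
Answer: 10368884928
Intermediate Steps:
t = -6053056 (t = 2792*(-2168) = -6053056)
-1713*t = -1713*(-6053056) = 10368884928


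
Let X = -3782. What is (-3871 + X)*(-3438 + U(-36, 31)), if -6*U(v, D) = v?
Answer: 26265096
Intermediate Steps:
U(v, D) = -v/6
(-3871 + X)*(-3438 + U(-36, 31)) = (-3871 - 3782)*(-3438 - ⅙*(-36)) = -7653*(-3438 + 6) = -7653*(-3432) = 26265096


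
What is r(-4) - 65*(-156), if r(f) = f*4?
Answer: 10124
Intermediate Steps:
r(f) = 4*f
r(-4) - 65*(-156) = 4*(-4) - 65*(-156) = -16 + 10140 = 10124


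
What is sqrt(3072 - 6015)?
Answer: 3*I*sqrt(327) ≈ 54.249*I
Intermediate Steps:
sqrt(3072 - 6015) = sqrt(-2943) = 3*I*sqrt(327)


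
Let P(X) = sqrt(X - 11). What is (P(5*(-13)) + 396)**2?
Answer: 156740 + 1584*I*sqrt(19) ≈ 1.5674e+5 + 6904.5*I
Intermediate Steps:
P(X) = sqrt(-11 + X)
(P(5*(-13)) + 396)**2 = (sqrt(-11 + 5*(-13)) + 396)**2 = (sqrt(-11 - 65) + 396)**2 = (sqrt(-76) + 396)**2 = (2*I*sqrt(19) + 396)**2 = (396 + 2*I*sqrt(19))**2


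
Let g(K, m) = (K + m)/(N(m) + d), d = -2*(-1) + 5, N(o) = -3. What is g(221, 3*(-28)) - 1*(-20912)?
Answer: 83785/4 ≈ 20946.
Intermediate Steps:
d = 7 (d = 2 + 5 = 7)
g(K, m) = K/4 + m/4 (g(K, m) = (K + m)/(-3 + 7) = (K + m)/4 = (K + m)*(¼) = K/4 + m/4)
g(221, 3*(-28)) - 1*(-20912) = ((¼)*221 + (3*(-28))/4) - 1*(-20912) = (221/4 + (¼)*(-84)) + 20912 = (221/4 - 21) + 20912 = 137/4 + 20912 = 83785/4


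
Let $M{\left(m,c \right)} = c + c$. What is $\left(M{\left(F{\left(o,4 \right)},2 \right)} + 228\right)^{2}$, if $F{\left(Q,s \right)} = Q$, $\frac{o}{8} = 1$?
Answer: $53824$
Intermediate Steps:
$o = 8$ ($o = 8 \cdot 1 = 8$)
$M{\left(m,c \right)} = 2 c$
$\left(M{\left(F{\left(o,4 \right)},2 \right)} + 228\right)^{2} = \left(2 \cdot 2 + 228\right)^{2} = \left(4 + 228\right)^{2} = 232^{2} = 53824$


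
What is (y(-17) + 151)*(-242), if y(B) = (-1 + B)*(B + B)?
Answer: -184646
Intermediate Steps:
y(B) = 2*B*(-1 + B) (y(B) = (-1 + B)*(2*B) = 2*B*(-1 + B))
(y(-17) + 151)*(-242) = (2*(-17)*(-1 - 17) + 151)*(-242) = (2*(-17)*(-18) + 151)*(-242) = (612 + 151)*(-242) = 763*(-242) = -184646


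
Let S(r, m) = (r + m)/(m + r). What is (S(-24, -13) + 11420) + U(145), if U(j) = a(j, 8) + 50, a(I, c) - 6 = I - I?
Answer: 11477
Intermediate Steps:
a(I, c) = 6 (a(I, c) = 6 + (I - I) = 6 + 0 = 6)
S(r, m) = 1 (S(r, m) = (m + r)/(m + r) = 1)
U(j) = 56 (U(j) = 6 + 50 = 56)
(S(-24, -13) + 11420) + U(145) = (1 + 11420) + 56 = 11421 + 56 = 11477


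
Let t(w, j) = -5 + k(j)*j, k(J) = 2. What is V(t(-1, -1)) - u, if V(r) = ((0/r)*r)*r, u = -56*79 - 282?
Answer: 4706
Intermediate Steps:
t(w, j) = -5 + 2*j
u = -4706 (u = -4424 - 282 = -4706)
V(r) = 0 (V(r) = (0*r)*r = 0*r = 0)
V(t(-1, -1)) - u = 0 - 1*(-4706) = 0 + 4706 = 4706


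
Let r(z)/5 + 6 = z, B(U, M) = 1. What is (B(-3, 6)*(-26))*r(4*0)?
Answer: 780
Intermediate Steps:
r(z) = -30 + 5*z
(B(-3, 6)*(-26))*r(4*0) = (1*(-26))*(-30 + 5*(4*0)) = -26*(-30 + 5*0) = -26*(-30 + 0) = -26*(-30) = 780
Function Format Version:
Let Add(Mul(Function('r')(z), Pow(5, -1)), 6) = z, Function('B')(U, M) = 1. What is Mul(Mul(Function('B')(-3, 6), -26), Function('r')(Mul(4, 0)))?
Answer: 780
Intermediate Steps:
Function('r')(z) = Add(-30, Mul(5, z))
Mul(Mul(Function('B')(-3, 6), -26), Function('r')(Mul(4, 0))) = Mul(Mul(1, -26), Add(-30, Mul(5, Mul(4, 0)))) = Mul(-26, Add(-30, Mul(5, 0))) = Mul(-26, Add(-30, 0)) = Mul(-26, -30) = 780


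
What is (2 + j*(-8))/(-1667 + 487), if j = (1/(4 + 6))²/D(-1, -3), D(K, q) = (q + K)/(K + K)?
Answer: -49/29500 ≈ -0.0016610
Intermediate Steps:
D(K, q) = (K + q)/(2*K) (D(K, q) = (K + q)/((2*K)) = (K + q)*(1/(2*K)) = (K + q)/(2*K))
j = 1/200 (j = (1/(4 + 6))²/(((½)*(-1 - 3)/(-1))) = (1/10)²/(((½)*(-1)*(-4))) = (⅒)²/2 = (1/100)*(½) = 1/200 ≈ 0.0050000)
(2 + j*(-8))/(-1667 + 487) = (2 + (1/200)*(-8))/(-1667 + 487) = (2 - 1/25)/(-1180) = (49/25)*(-1/1180) = -49/29500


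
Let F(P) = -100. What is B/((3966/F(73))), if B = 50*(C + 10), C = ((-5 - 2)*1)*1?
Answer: -2500/661 ≈ -3.7821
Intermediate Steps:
C = -7 (C = -7*1*1 = -7*1 = -7)
B = 150 (B = 50*(-7 + 10) = 50*3 = 150)
B/((3966/F(73))) = 150/((3966/(-100))) = 150/((3966*(-1/100))) = 150/(-1983/50) = 150*(-50/1983) = -2500/661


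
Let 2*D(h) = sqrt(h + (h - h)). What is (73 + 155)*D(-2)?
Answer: 114*I*sqrt(2) ≈ 161.22*I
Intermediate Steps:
D(h) = sqrt(h)/2 (D(h) = sqrt(h + (h - h))/2 = sqrt(h + 0)/2 = sqrt(h)/2)
(73 + 155)*D(-2) = (73 + 155)*(sqrt(-2)/2) = 228*((I*sqrt(2))/2) = 228*(I*sqrt(2)/2) = 114*I*sqrt(2)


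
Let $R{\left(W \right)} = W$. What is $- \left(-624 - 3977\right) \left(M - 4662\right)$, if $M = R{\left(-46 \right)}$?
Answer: $-21661508$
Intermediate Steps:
$M = -46$
$- \left(-624 - 3977\right) \left(M - 4662\right) = - \left(-624 - 3977\right) \left(-46 - 4662\right) = - \left(-4601\right) \left(-4708\right) = \left(-1\right) 21661508 = -21661508$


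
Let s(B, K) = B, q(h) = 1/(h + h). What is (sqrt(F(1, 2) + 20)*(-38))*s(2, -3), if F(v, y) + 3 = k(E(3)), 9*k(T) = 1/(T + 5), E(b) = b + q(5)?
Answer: -76*sqrt(12403)/27 ≈ -313.48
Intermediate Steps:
q(h) = 1/(2*h)
E(b) = 1/10 + b (E(b) = b + (1/2)/5 = b + (1/2)*(1/5) = b + 1/10 = 1/10 + b)
k(T) = 1/(9*(5 + T)) (k(T) = 1/(9*(T + 5)) = 1/(9*(5 + T)))
F(v, y) = -2177/729 (F(v, y) = -3 + 1/(9*(5 + (1/10 + 3))) = -3 + 1/(9*(5 + 31/10)) = -3 + 1/(9*(81/10)) = -3 + (1/9)*(10/81) = -3 + 10/729 = -2177/729)
(sqrt(F(1, 2) + 20)*(-38))*s(2, -3) = (sqrt(-2177/729 + 20)*(-38))*2 = (sqrt(12403/729)*(-38))*2 = ((sqrt(12403)/27)*(-38))*2 = -38*sqrt(12403)/27*2 = -76*sqrt(12403)/27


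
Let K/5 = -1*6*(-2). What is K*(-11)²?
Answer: 7260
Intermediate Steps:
K = 60 (K = 5*(-1*6*(-2)) = 5*(-6*(-2)) = 5*12 = 60)
K*(-11)² = 60*(-11)² = 60*121 = 7260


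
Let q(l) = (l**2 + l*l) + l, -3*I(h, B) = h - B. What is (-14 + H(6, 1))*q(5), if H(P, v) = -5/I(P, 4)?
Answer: -715/2 ≈ -357.50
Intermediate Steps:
I(h, B) = -h/3 + B/3 (I(h, B) = -(h - B)/3 = -h/3 + B/3)
H(P, v) = -5/(4/3 - P/3) (H(P, v) = -5/(-P/3 + (1/3)*4) = -5/(-P/3 + 4/3) = -5/(4/3 - P/3))
q(l) = l + 2*l**2 (q(l) = (l**2 + l**2) + l = 2*l**2 + l = l + 2*l**2)
(-14 + H(6, 1))*q(5) = (-14 + 15/(-4 + 6))*(5*(1 + 2*5)) = (-14 + 15/2)*(5*(1 + 10)) = (-14 + 15*(1/2))*(5*11) = (-14 + 15/2)*55 = -13/2*55 = -715/2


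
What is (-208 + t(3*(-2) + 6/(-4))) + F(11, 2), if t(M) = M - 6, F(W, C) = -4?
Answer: -451/2 ≈ -225.50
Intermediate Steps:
t(M) = -6 + M
(-208 + t(3*(-2) + 6/(-4))) + F(11, 2) = (-208 + (-6 + (3*(-2) + 6/(-4)))) - 4 = (-208 + (-6 + (-6 + 6*(-¼)))) - 4 = (-208 + (-6 + (-6 - 3/2))) - 4 = (-208 + (-6 - 15/2)) - 4 = (-208 - 27/2) - 4 = -443/2 - 4 = -451/2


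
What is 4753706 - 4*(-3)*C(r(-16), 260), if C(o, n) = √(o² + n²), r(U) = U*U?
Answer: 4753706 + 48*√8321 ≈ 4.7581e+6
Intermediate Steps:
r(U) = U²
C(o, n) = √(n² + o²)
4753706 - 4*(-3)*C(r(-16), 260) = 4753706 - 4*(-3)*√(260² + ((-16)²)²) = 4753706 - (-12)*√(67600 + 256²) = 4753706 - (-12)*√(67600 + 65536) = 4753706 - (-12)*√133136 = 4753706 - (-12)*4*√8321 = 4753706 - (-48)*√8321 = 4753706 + 48*√8321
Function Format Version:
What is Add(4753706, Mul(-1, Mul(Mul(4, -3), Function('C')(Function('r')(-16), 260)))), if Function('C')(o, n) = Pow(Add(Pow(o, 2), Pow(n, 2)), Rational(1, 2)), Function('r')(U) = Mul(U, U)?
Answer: Add(4753706, Mul(48, Pow(8321, Rational(1, 2)))) ≈ 4.7581e+6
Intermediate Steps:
Function('r')(U) = Pow(U, 2)
Function('C')(o, n) = Pow(Add(Pow(n, 2), Pow(o, 2)), Rational(1, 2))
Add(4753706, Mul(-1, Mul(Mul(4, -3), Function('C')(Function('r')(-16), 260)))) = Add(4753706, Mul(-1, Mul(Mul(4, -3), Pow(Add(Pow(260, 2), Pow(Pow(-16, 2), 2)), Rational(1, 2))))) = Add(4753706, Mul(-1, Mul(-12, Pow(Add(67600, Pow(256, 2)), Rational(1, 2))))) = Add(4753706, Mul(-1, Mul(-12, Pow(Add(67600, 65536), Rational(1, 2))))) = Add(4753706, Mul(-1, Mul(-12, Pow(133136, Rational(1, 2))))) = Add(4753706, Mul(-1, Mul(-12, Mul(4, Pow(8321, Rational(1, 2)))))) = Add(4753706, Mul(-1, Mul(-48, Pow(8321, Rational(1, 2))))) = Add(4753706, Mul(48, Pow(8321, Rational(1, 2))))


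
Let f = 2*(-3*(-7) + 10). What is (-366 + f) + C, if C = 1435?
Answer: 1131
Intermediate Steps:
f = 62 (f = 2*(-1*(-21) + 10) = 2*(21 + 10) = 2*31 = 62)
(-366 + f) + C = (-366 + 62) + 1435 = -304 + 1435 = 1131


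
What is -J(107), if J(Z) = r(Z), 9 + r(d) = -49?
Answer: 58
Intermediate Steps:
r(d) = -58 (r(d) = -9 - 49 = -58)
J(Z) = -58
-J(107) = -1*(-58) = 58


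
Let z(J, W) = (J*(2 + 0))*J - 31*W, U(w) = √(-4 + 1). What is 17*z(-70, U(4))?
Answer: 166600 - 527*I*√3 ≈ 1.666e+5 - 912.79*I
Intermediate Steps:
U(w) = I*√3 (U(w) = √(-3) = I*√3)
z(J, W) = -31*W + 2*J² (z(J, W) = (J*2)*J - 31*W = (2*J)*J - 31*W = 2*J² - 31*W = -31*W + 2*J²)
17*z(-70, U(4)) = 17*(-31*I*√3 + 2*(-70)²) = 17*(-31*I*√3 + 2*4900) = 17*(-31*I*√3 + 9800) = 17*(9800 - 31*I*√3) = 166600 - 527*I*√3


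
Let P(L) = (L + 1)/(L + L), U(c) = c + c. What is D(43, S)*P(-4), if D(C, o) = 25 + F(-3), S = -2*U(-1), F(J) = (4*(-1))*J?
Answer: 111/8 ≈ 13.875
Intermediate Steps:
U(c) = 2*c
P(L) = (1 + L)/(2*L) (P(L) = (1 + L)/((2*L)) = (1 + L)*(1/(2*L)) = (1 + L)/(2*L))
F(J) = -4*J
S = 4 (S = -4*(-1) = -2*(-2) = 4)
D(C, o) = 37 (D(C, o) = 25 - 4*(-3) = 25 + 12 = 37)
D(43, S)*P(-4) = 37*((1/2)*(1 - 4)/(-4)) = 37*((1/2)*(-1/4)*(-3)) = 37*(3/8) = 111/8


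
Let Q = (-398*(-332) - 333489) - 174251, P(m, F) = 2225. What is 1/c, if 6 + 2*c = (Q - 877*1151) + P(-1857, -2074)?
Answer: -1/691406 ≈ -1.4463e-6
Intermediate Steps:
Q = -375604 (Q = (132136 - 333489) - 174251 = -201353 - 174251 = -375604)
c = -691406 (c = -3 + ((-375604 - 877*1151) + 2225)/2 = -3 + ((-375604 - 1009427) + 2225)/2 = -3 + (-1385031 + 2225)/2 = -3 + (½)*(-1382806) = -3 - 691403 = -691406)
1/c = 1/(-691406) = -1/691406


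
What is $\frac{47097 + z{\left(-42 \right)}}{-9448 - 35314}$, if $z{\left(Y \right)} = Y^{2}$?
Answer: $- \frac{48861}{44762} \approx -1.0916$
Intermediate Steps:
$\frac{47097 + z{\left(-42 \right)}}{-9448 - 35314} = \frac{47097 + \left(-42\right)^{2}}{-9448 - 35314} = \frac{47097 + 1764}{-44762} = 48861 \left(- \frac{1}{44762}\right) = - \frac{48861}{44762}$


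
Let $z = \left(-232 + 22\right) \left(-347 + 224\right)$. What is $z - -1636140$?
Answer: $1661970$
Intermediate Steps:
$z = 25830$ ($z = \left(-210\right) \left(-123\right) = 25830$)
$z - -1636140 = 25830 - -1636140 = 25830 + 1636140 = 1661970$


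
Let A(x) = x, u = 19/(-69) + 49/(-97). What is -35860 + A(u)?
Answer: -240016204/6693 ≈ -35861.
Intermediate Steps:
u = -5224/6693 (u = 19*(-1/69) + 49*(-1/97) = -19/69 - 49/97 = -5224/6693 ≈ -0.78052)
-35860 + A(u) = -35860 - 5224/6693 = -240016204/6693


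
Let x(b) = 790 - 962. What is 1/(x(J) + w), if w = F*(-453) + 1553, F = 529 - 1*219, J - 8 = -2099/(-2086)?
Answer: -1/139049 ≈ -7.1917e-6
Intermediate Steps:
J = 18787/2086 (J = 8 - 2099/(-2086) = 8 - 2099*(-1/2086) = 8 + 2099/2086 = 18787/2086 ≈ 9.0062)
x(b) = -172
F = 310 (F = 529 - 219 = 310)
w = -138877 (w = 310*(-453) + 1553 = -140430 + 1553 = -138877)
1/(x(J) + w) = 1/(-172 - 138877) = 1/(-139049) = -1/139049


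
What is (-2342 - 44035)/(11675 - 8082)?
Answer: -46377/3593 ≈ -12.908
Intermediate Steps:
(-2342 - 44035)/(11675 - 8082) = -46377/3593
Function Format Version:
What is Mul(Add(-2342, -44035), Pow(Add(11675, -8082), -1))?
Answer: Rational(-46377, 3593) ≈ -12.908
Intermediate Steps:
Mul(Add(-2342, -44035), Pow(Add(11675, -8082), -1)) = Mul(-46377, Pow(3593, -1)) = Mul(-46377, Rational(1, 3593)) = Rational(-46377, 3593)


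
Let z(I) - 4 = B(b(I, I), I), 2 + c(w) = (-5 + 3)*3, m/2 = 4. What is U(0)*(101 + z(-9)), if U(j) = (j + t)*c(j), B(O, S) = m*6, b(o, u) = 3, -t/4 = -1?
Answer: -4896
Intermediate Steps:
t = 4 (t = -4*(-1) = 4)
m = 8 (m = 2*4 = 8)
B(O, S) = 48 (B(O, S) = 8*6 = 48)
c(w) = -8 (c(w) = -2 + (-5 + 3)*3 = -2 - 2*3 = -2 - 6 = -8)
U(j) = -32 - 8*j (U(j) = (j + 4)*(-8) = (4 + j)*(-8) = -32 - 8*j)
z(I) = 52 (z(I) = 4 + 48 = 52)
U(0)*(101 + z(-9)) = (-32 - 8*0)*(101 + 52) = (-32 + 0)*153 = -32*153 = -4896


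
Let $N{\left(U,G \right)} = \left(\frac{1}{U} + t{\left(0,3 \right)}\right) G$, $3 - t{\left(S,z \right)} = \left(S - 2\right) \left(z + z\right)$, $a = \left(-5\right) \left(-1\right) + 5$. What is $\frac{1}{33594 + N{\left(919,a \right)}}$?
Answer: $\frac{919}{31010746} \approx 2.9635 \cdot 10^{-5}$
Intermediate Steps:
$a = 10$ ($a = 5 + 5 = 10$)
$t{\left(S,z \right)} = 3 - 2 z \left(-2 + S\right)$ ($t{\left(S,z \right)} = 3 - \left(S - 2\right) \left(z + z\right) = 3 - \left(-2 + S\right) 2 z = 3 - 2 z \left(-2 + S\right)$)
$N{\left(U,G \right)} = G \left(15 + \frac{1}{U}\right)$ ($N{\left(U,G \right)} = \left(\frac{1}{U} + \left(3 + 4 \cdot 3 - 0 \cdot 3\right)\right) G = \left(\frac{1}{U} + \left(3 + 12 + 0\right)\right) G = \left(\frac{1}{U} + 15\right) G = \left(15 + \frac{1}{U}\right) G = G \left(15 + \frac{1}{U}\right)$)
$\frac{1}{33594 + N{\left(919,a \right)}} = \frac{1}{33594 + \left(15 \cdot 10 + \frac{10}{919}\right)} = \frac{1}{33594 + \left(150 + 10 \cdot \frac{1}{919}\right)} = \frac{1}{33594 + \left(150 + \frac{10}{919}\right)} = \frac{1}{33594 + \frac{137860}{919}} = \frac{1}{\frac{31010746}{919}} = \frac{919}{31010746}$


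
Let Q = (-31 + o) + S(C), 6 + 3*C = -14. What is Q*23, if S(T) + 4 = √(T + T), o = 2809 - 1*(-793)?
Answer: 82041 + 46*I*√30/3 ≈ 82041.0 + 83.984*I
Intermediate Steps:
C = -20/3 (C = -2 + (⅓)*(-14) = -2 - 14/3 = -20/3 ≈ -6.6667)
o = 3602 (o = 2809 + 793 = 3602)
S(T) = -4 + √2*√T (S(T) = -4 + √(T + T) = -4 + √(2*T) = -4 + √2*√T)
Q = 3567 + 2*I*√30/3 (Q = (-31 + 3602) + (-4 + √2*√(-20/3)) = 3571 + (-4 + √2*(2*I*√15/3)) = 3571 + (-4 + 2*I*√30/3) = 3567 + 2*I*√30/3 ≈ 3567.0 + 3.6515*I)
Q*23 = (3567 + 2*I*√30/3)*23 = 82041 + 46*I*√30/3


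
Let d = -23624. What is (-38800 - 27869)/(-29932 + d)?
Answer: 22223/17852 ≈ 1.2448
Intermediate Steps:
(-38800 - 27869)/(-29932 + d) = (-38800 - 27869)/(-29932 - 23624) = -66669/(-53556) = -66669*(-1/53556) = 22223/17852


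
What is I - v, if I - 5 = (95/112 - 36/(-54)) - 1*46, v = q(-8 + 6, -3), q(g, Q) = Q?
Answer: -12259/336 ≈ -36.485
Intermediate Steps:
v = -3
I = -13267/336 (I = 5 + ((95/112 - 36/(-54)) - 1*46) = 5 + ((95*(1/112) - 36*(-1/54)) - 46) = 5 + ((95/112 + ⅔) - 46) = 5 + (509/336 - 46) = 5 - 14947/336 = -13267/336 ≈ -39.485)
I - v = -13267/336 - 1*(-3) = -13267/336 + 3 = -12259/336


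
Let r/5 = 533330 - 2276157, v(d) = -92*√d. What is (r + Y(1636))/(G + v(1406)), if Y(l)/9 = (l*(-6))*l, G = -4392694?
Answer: 336579018110893/9647874338626 - 3524633137*√1406/4823937169313 ≈ 34.859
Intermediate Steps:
Y(l) = -54*l² (Y(l) = 9*((l*(-6))*l) = 9*((-6*l)*l) = 9*(-6*l²) = -54*l²)
r = -8714135 (r = 5*(533330 - 2276157) = 5*(-1742827) = -8714135)
(r + Y(1636))/(G + v(1406)) = (-8714135 - 54*1636²)/(-4392694 - 92*√1406) = (-8714135 - 54*2676496)/(-4392694 - 92*√1406) = (-8714135 - 144530784)/(-4392694 - 92*√1406) = -153244919/(-4392694 - 92*√1406)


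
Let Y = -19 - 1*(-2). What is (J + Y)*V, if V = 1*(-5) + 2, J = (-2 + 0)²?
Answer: 39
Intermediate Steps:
Y = -17 (Y = -19 + 2 = -17)
J = 4 (J = (-2)² = 4)
V = -3 (V = -5 + 2 = -3)
(J + Y)*V = (4 - 17)*(-3) = -13*(-3) = 39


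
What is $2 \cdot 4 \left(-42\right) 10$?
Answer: $-3360$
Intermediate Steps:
$2 \cdot 4 \left(-42\right) 10 = 8 \left(-42\right) 10 = \left(-336\right) 10 = -3360$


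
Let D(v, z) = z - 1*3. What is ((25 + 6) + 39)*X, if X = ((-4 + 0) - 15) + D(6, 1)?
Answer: -1470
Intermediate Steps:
D(v, z) = -3 + z (D(v, z) = z - 3 = -3 + z)
X = -21 (X = ((-4 + 0) - 15) + (-3 + 1) = (-4 - 15) - 2 = -19 - 2 = -21)
((25 + 6) + 39)*X = ((25 + 6) + 39)*(-21) = (31 + 39)*(-21) = 70*(-21) = -1470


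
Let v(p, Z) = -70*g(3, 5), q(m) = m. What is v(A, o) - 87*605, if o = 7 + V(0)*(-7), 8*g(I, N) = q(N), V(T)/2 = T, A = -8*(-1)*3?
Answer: -210715/4 ≈ -52679.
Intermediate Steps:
A = 24 (A = 8*3 = 24)
V(T) = 2*T
g(I, N) = N/8
o = 7 (o = 7 + (2*0)*(-7) = 7 + 0*(-7) = 7 + 0 = 7)
v(p, Z) = -175/4 (v(p, Z) = -35*5/4 = -70*5/8 = -175/4)
v(A, o) - 87*605 = -175/4 - 87*605 = -175/4 - 52635 = -210715/4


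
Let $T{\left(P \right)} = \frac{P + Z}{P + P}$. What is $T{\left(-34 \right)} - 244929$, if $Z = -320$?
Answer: $- \frac{8327409}{34} \approx -2.4492 \cdot 10^{5}$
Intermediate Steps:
$T{\left(P \right)} = \frac{-320 + P}{2 P}$ ($T{\left(P \right)} = \frac{P - 320}{P + P} = \frac{-320 + P}{2 P}$)
$T{\left(-34 \right)} - 244929 = \frac{-320 - 34}{2 \left(-34\right)} - 244929 = \frac{1}{2} \left(- \frac{1}{34}\right) \left(-354\right) - 244929 = \frac{177}{34} - 244929 = - \frac{8327409}{34}$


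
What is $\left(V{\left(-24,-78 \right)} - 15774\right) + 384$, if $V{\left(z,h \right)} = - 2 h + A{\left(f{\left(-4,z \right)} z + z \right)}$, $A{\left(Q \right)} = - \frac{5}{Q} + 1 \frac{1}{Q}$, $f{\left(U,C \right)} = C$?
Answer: $- \frac{2102293}{138} \approx -15234.0$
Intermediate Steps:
$A{\left(Q \right)} = - \frac{4}{Q}$ ($A{\left(Q \right)} = - \frac{5}{Q} + \frac{1}{Q} = - \frac{4}{Q}$)
$V{\left(z,h \right)} = - \frac{4}{z + z^{2}} - 2 h$ ($V{\left(z,h \right)} = - 2 h - \frac{4}{z z + z} = - 2 h - \frac{4}{z^{2} + z} = - 2 h - \frac{4}{z + z^{2}} = - \frac{4}{z + z^{2}} - 2 h$)
$\left(V{\left(-24,-78 \right)} - 15774\right) + 384 = \left(\frac{2 \left(-2 - \left(-78\right) \left(-24\right) \left(1 - 24\right)\right)}{\left(-24\right) \left(1 - 24\right)} - 15774\right) + 384 = \left(2 \left(- \frac{1}{24}\right) \frac{1}{-23} \left(-2 - \left(-78\right) \left(-24\right) \left(-23\right)\right) - 15774\right) + 384 = \left(2 \left(- \frac{1}{24}\right) \left(- \frac{1}{23}\right) \left(-2 + 43056\right) - 15774\right) + 384 = \left(2 \left(- \frac{1}{24}\right) \left(- \frac{1}{23}\right) 43054 - 15774\right) + 384 = \left(\frac{21527}{138} - 15774\right) + 384 = - \frac{2155285}{138} + 384 = - \frac{2102293}{138}$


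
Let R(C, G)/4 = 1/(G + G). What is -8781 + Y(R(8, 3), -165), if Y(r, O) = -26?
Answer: -8807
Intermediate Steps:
R(C, G) = 2/G (R(C, G) = 4/(G + G) = 4/((2*G)) = 4*(1/(2*G)) = 2/G)
-8781 + Y(R(8, 3), -165) = -8781 - 26 = -8807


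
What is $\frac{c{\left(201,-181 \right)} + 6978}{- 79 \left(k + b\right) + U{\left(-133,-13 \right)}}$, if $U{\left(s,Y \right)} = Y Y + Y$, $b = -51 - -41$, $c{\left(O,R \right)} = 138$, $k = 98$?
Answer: $- \frac{1779}{1699} \approx -1.0471$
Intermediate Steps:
$b = -10$ ($b = -51 + 41 = -10$)
$U{\left(s,Y \right)} = Y + Y^{2}$ ($U{\left(s,Y \right)} = Y^{2} + Y = Y + Y^{2}$)
$\frac{c{\left(201,-181 \right)} + 6978}{- 79 \left(k + b\right) + U{\left(-133,-13 \right)}} = \frac{138 + 6978}{- 79 \left(98 - 10\right) - 13 \left(1 - 13\right)} = \frac{7116}{\left(-79\right) 88 - -156} = \frac{7116}{-6952 + 156} = \frac{7116}{-6796} = 7116 \left(- \frac{1}{6796}\right) = - \frac{1779}{1699}$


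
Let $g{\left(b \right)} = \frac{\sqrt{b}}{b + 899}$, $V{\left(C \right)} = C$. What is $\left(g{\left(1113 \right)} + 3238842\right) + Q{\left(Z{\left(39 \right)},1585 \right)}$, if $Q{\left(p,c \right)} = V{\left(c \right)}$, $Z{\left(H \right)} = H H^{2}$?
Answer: $3240427 + \frac{\sqrt{1113}}{2012} \approx 3.2404 \cdot 10^{6}$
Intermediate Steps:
$Z{\left(H \right)} = H^{3}$
$Q{\left(p,c \right)} = c$
$g{\left(b \right)} = \frac{\sqrt{b}}{899 + b}$
$\left(g{\left(1113 \right)} + 3238842\right) + Q{\left(Z{\left(39 \right)},1585 \right)} = \left(\frac{\sqrt{1113}}{899 + 1113} + 3238842\right) + 1585 = \left(\frac{\sqrt{1113}}{2012} + 3238842\right) + 1585 = \left(3238842 + \frac{\sqrt{1113}}{2012}\right) + 1585 = 3240427 + \frac{\sqrt{1113}}{2012}$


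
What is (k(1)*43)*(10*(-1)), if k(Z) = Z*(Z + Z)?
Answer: -860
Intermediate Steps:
k(Z) = 2*Z² (k(Z) = Z*(2*Z) = 2*Z²)
(k(1)*43)*(10*(-1)) = ((2*1²)*43)*(10*(-1)) = ((2*1)*43)*(-10) = (2*43)*(-10) = 86*(-10) = -860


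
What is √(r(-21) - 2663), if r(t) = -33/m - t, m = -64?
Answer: I*√169055/8 ≈ 51.395*I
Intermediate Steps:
r(t) = 33/64 - t (r(t) = -33/(-64) - t = -33*(-1/64) - t = 33/64 - t)
√(r(-21) - 2663) = √((33/64 - 1*(-21)) - 2663) = √((33/64 + 21) - 2663) = √(1377/64 - 2663) = √(-169055/64) = I*√169055/8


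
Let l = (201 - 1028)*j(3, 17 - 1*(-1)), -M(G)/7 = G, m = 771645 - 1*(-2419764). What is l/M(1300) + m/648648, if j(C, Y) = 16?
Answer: 11484961/1801800 ≈ 6.3742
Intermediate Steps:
m = 3191409 (m = 771645 + 2419764 = 3191409)
M(G) = -7*G
l = -13232 (l = (201 - 1028)*16 = -827*16 = -13232)
l/M(1300) + m/648648 = -13232/((-7*1300)) + 3191409/648648 = -13232/(-9100) + 3191409*(1/648648) = -13232*(-1/9100) + 27277/5544 = 3308/2275 + 27277/5544 = 11484961/1801800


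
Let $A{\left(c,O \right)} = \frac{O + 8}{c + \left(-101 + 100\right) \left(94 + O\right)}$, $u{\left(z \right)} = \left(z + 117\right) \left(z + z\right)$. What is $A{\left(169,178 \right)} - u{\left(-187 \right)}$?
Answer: $- \frac{2696726}{103} \approx -26182.0$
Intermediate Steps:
$u{\left(z \right)} = 2 z \left(117 + z\right)$ ($u{\left(z \right)} = \left(117 + z\right) 2 z = 2 z \left(117 + z\right)$)
$A{\left(c,O \right)} = \frac{8 + O}{-94 + c - O}$ ($A{\left(c,O \right)} = \frac{8 + O}{c - \left(94 + O\right)} = \frac{8 + O}{-94 + c - O}$)
$A{\left(169,178 \right)} - u{\left(-187 \right)} = \frac{8 + 178}{-94 + 169 - 178} - 2 \left(-187\right) \left(117 - 187\right) = \frac{1}{-94 + 169 - 178} \cdot 186 - 2 \left(-187\right) \left(-70\right) = \frac{1}{-103} \cdot 186 - 26180 = \left(- \frac{1}{103}\right) 186 - 26180 = - \frac{186}{103} - 26180 = - \frac{2696726}{103}$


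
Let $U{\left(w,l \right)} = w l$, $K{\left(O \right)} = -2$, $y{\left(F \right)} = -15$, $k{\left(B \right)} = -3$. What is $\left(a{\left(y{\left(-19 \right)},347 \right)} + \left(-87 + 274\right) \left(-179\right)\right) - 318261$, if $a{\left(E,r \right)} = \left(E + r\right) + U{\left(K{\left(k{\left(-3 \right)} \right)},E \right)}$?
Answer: $-351372$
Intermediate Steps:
$U{\left(w,l \right)} = l w$
$a{\left(E,r \right)} = r - E$ ($a{\left(E,r \right)} = \left(E + r\right) + E \left(-2\right) = \left(E + r\right) - 2 E = r - E$)
$\left(a{\left(y{\left(-19 \right)},347 \right)} + \left(-87 + 274\right) \left(-179\right)\right) - 318261 = \left(\left(347 - -15\right) + \left(-87 + 274\right) \left(-179\right)\right) - 318261 = \left(\left(347 + 15\right) + 187 \left(-179\right)\right) - 318261 = \left(362 - 33473\right) - 318261 = -33111 - 318261 = -351372$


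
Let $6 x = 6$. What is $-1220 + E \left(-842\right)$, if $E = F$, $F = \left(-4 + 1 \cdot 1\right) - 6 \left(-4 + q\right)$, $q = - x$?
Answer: $-23954$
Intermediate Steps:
$x = 1$ ($x = \frac{1}{6} \cdot 6 = 1$)
$q = -1$ ($q = \left(-1\right) 1 = -1$)
$F = 27$ ($F = \left(-4 + 1 \cdot 1\right) - 6 \left(-4 - 1\right) = \left(-4 + 1\right) - -30 = -3 + 30 = 27$)
$E = 27$
$-1220 + E \left(-842\right) = -1220 + 27 \left(-842\right) = -1220 - 22734 = -23954$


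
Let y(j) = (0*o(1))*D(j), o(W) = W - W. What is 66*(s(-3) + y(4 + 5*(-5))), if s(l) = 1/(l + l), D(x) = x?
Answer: -11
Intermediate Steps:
o(W) = 0
s(l) = 1/(2*l)
y(j) = 0 (y(j) = (0*0)*j = 0*j = 0)
66*(s(-3) + y(4 + 5*(-5))) = 66*((1/2)/(-3) + 0) = 66*((1/2)*(-1/3) + 0) = 66*(-1/6 + 0) = 66*(-1/6) = -11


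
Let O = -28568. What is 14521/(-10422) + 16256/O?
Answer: -73031995/37216962 ≈ -1.9623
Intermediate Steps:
14521/(-10422) + 16256/O = 14521/(-10422) + 16256/(-28568) = 14521*(-1/10422) + 16256*(-1/28568) = -14521/10422 - 2032/3571 = -73031995/37216962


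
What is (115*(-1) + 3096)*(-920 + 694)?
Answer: -673706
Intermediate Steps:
(115*(-1) + 3096)*(-920 + 694) = (-115 + 3096)*(-226) = 2981*(-226) = -673706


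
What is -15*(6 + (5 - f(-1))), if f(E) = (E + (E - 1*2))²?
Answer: 75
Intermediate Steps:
f(E) = (-2 + 2*E)² (f(E) = (E + (E - 2))² = (E + (-2 + E))² = (-2 + 2*E)²)
-15*(6 + (5 - f(-1))) = -15*(6 + (5 - 4*(-1 - 1)²)) = -15*(6 + (5 - 4*(-2)²)) = -15*(6 + (5 - 4*4)) = -15*(6 + (5 - 1*16)) = -15*(6 + (5 - 16)) = -15*(6 - 11) = -15*(-5) = 75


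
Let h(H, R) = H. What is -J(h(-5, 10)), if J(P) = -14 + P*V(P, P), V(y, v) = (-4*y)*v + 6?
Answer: -456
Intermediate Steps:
V(y, v) = 6 - 4*v*y (V(y, v) = -4*v*y + 6 = 6 - 4*v*y)
J(P) = -14 + P*(6 - 4*P²) (J(P) = -14 + P*(6 - 4*P*P) = -14 + P*(6 - 4*P²))
-J(h(-5, 10)) = -(-14 - 4*(-5)³ + 6*(-5)) = -(-14 - 4*(-125) - 30) = -(-14 + 500 - 30) = -1*456 = -456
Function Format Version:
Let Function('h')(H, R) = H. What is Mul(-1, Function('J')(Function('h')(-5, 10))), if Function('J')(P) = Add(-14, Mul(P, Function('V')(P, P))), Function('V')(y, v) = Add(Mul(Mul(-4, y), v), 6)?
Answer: -456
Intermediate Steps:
Function('V')(y, v) = Add(6, Mul(-4, v, y)) (Function('V')(y, v) = Add(Mul(-4, v, y), 6) = Add(6, Mul(-4, v, y)))
Function('J')(P) = Add(-14, Mul(P, Add(6, Mul(-4, Pow(P, 2))))) (Function('J')(P) = Add(-14, Mul(P, Add(6, Mul(-4, P, P)))) = Add(-14, Mul(P, Add(6, Mul(-4, Pow(P, 2))))))
Mul(-1, Function('J')(Function('h')(-5, 10))) = Mul(-1, Add(-14, Mul(-4, Pow(-5, 3)), Mul(6, -5))) = Mul(-1, Add(-14, Mul(-4, -125), -30)) = Mul(-1, Add(-14, 500, -30)) = Mul(-1, 456) = -456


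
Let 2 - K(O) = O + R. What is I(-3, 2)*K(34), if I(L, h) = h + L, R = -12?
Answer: 20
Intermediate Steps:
K(O) = 14 - O (K(O) = 2 - (O - 12) = 2 - (-12 + O) = 2 + (12 - O) = 14 - O)
I(L, h) = L + h
I(-3, 2)*K(34) = (-3 + 2)*(14 - 1*34) = -(14 - 34) = -1*(-20) = 20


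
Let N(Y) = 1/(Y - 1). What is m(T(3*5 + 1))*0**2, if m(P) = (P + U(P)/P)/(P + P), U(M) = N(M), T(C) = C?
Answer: 0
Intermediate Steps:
N(Y) = 1/(-1 + Y)
U(M) = 1/(-1 + M)
m(P) = (P + 1/(P*(-1 + P)))/(2*P) (m(P) = (P + 1/((-1 + P)*P))/(P + P) = (P + 1/(P*(-1 + P)))/((2*P)) = (P + 1/(P*(-1 + P)))*(1/(2*P)) = (P + 1/(P*(-1 + P)))/(2*P))
m(T(3*5 + 1))*0**2 = ((1 + (3*5 + 1)**2*(-1 + (3*5 + 1)))/(2*(3*5 + 1)**2*(-1 + (3*5 + 1))))*0**2 = ((1 + (15 + 1)**2*(-1 + (15 + 1)))/(2*(15 + 1)**2*(-1 + (15 + 1))))*0 = ((1/2)*(1 + 16**2*(-1 + 16))/(16**2*(-1 + 16)))*0 = ((1/2)*(1/256)*(1 + 256*15)/15)*0 = ((1/2)*(1/256)*(1/15)*(1 + 3840))*0 = ((1/2)*(1/256)*(1/15)*3841)*0 = (3841/7680)*0 = 0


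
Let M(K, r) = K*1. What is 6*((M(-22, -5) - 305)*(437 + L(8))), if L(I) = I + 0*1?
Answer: -873090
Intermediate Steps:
L(I) = I (L(I) = I + 0 = I)
M(K, r) = K
6*((M(-22, -5) - 305)*(437 + L(8))) = 6*((-22 - 305)*(437 + 8)) = 6*(-327*445) = 6*(-145515) = -873090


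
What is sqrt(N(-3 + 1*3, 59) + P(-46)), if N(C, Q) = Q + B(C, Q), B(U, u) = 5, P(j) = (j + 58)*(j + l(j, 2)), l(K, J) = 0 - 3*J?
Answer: 4*I*sqrt(35) ≈ 23.664*I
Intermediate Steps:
l(K, J) = -3*J
P(j) = (-6 + j)*(58 + j) (P(j) = (j + 58)*(j - 3*2) = (58 + j)*(j - 6) = (58 + j)*(-6 + j) = (-6 + j)*(58 + j))
N(C, Q) = 5 + Q (N(C, Q) = Q + 5 = 5 + Q)
sqrt(N(-3 + 1*3, 59) + P(-46)) = sqrt((5 + 59) + (-348 + (-46)**2 + 52*(-46))) = sqrt(64 + (-348 + 2116 - 2392)) = sqrt(64 - 624) = sqrt(-560) = 4*I*sqrt(35)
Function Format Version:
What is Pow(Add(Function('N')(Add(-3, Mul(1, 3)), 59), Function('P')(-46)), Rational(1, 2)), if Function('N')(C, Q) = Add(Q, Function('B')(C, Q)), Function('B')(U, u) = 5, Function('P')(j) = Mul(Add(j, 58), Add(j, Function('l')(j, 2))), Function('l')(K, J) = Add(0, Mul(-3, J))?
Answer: Mul(4, I, Pow(35, Rational(1, 2))) ≈ Mul(23.664, I)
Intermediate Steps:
Function('l')(K, J) = Mul(-3, J)
Function('P')(j) = Mul(Add(-6, j), Add(58, j)) (Function('P')(j) = Mul(Add(j, 58), Add(j, Mul(-3, 2))) = Mul(Add(58, j), Add(j, -6)) = Mul(Add(58, j), Add(-6, j)) = Mul(Add(-6, j), Add(58, j)))
Function('N')(C, Q) = Add(5, Q) (Function('N')(C, Q) = Add(Q, 5) = Add(5, Q))
Pow(Add(Function('N')(Add(-3, Mul(1, 3)), 59), Function('P')(-46)), Rational(1, 2)) = Pow(Add(Add(5, 59), Add(-348, Pow(-46, 2), Mul(52, -46))), Rational(1, 2)) = Pow(Add(64, Add(-348, 2116, -2392)), Rational(1, 2)) = Pow(Add(64, -624), Rational(1, 2)) = Pow(-560, Rational(1, 2)) = Mul(4, I, Pow(35, Rational(1, 2)))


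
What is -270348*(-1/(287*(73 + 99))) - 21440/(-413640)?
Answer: 705531943/127618281 ≈ 5.5285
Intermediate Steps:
-270348*(-1/(287*(73 + 99))) - 21440/(-413640) = -270348/(172*(-287)) - 21440*(-1/413640) = -270348/(-49364) + 536/10341 = -270348*(-1/49364) + 536/10341 = 67587/12341 + 536/10341 = 705531943/127618281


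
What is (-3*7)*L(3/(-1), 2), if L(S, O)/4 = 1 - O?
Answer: 84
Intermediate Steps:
L(S, O) = 4 - 4*O (L(S, O) = 4*(1 - O) = 4 - 4*O)
(-3*7)*L(3/(-1), 2) = (-3*7)*(4 - 4*2) = -21*(4 - 8) = -21*(-4) = 84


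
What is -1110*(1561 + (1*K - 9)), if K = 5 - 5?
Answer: -1722720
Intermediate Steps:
K = 0
-1110*(1561 + (1*K - 9)) = -1110*(1561 + (1*0 - 9)) = -1110*(1561 + (0 - 9)) = -1110*(1561 - 9) = -1110*1552 = -1722720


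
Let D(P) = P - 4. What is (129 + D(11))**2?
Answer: 18496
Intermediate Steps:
D(P) = -4 + P
(129 + D(11))**2 = (129 + (-4 + 11))**2 = (129 + 7)**2 = 136**2 = 18496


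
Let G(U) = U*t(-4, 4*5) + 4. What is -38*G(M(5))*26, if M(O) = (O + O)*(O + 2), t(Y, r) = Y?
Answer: 272688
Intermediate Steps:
M(O) = 2*O*(2 + O) (M(O) = (2*O)*(2 + O) = 2*O*(2 + O))
G(U) = 4 - 4*U (G(U) = U*(-4) + 4 = -4*U + 4 = 4 - 4*U)
-38*G(M(5))*26 = -38*(4 - 8*5*(2 + 5))*26 = -38*(4 - 8*5*7)*26 = -38*(4 - 4*70)*26 = -38*(4 - 280)*26 = -38*(-276)*26 = 10488*26 = 272688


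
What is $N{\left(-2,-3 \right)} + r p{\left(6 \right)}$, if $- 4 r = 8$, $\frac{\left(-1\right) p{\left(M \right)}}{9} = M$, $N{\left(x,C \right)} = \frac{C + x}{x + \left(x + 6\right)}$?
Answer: $\frac{211}{2} \approx 105.5$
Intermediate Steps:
$N{\left(x,C \right)} = \frac{C + x}{6 + 2 x}$ ($N{\left(x,C \right)} = \frac{C + x}{x + \left(6 + x\right)} = \frac{C + x}{6 + 2 x}$)
$p{\left(M \right)} = - 9 M$
$r = -2$ ($r = \left(- \frac{1}{4}\right) 8 = -2$)
$N{\left(-2,-3 \right)} + r p{\left(6 \right)} = \frac{-3 - 2}{2 \left(3 - 2\right)} - 2 \left(\left(-9\right) 6\right) = \frac{1}{2} \cdot 1^{-1} \left(-5\right) - -108 = \frac{1}{2} \cdot 1 \left(-5\right) + 108 = - \frac{5}{2} + 108 = \frac{211}{2}$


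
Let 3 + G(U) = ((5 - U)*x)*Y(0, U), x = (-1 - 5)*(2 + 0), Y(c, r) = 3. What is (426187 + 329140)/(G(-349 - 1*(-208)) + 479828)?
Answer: 755327/474569 ≈ 1.5916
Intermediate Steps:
x = -12 (x = -6*2 = -12)
G(U) = -183 + 36*U (G(U) = -3 + ((5 - U)*(-12))*3 = -3 + (-60 + 12*U)*3 = -3 + (-180 + 36*U) = -183 + 36*U)
(426187 + 329140)/(G(-349 - 1*(-208)) + 479828) = (426187 + 329140)/((-183 + 36*(-349 - 1*(-208))) + 479828) = 755327/((-183 + 36*(-349 + 208)) + 479828) = 755327/((-183 + 36*(-141)) + 479828) = 755327/((-183 - 5076) + 479828) = 755327/(-5259 + 479828) = 755327/474569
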